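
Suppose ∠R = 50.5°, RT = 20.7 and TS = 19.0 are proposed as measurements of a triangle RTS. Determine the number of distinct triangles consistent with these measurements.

2

RT·sin R = 20.7·sin(50.5°) ≈ 15.97.
Since RT sin R < TS < RT (15.97 < 19.0 < 20.7), two triangles exist.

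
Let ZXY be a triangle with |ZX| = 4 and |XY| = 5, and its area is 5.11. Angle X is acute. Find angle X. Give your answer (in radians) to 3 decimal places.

From area = ½·|ZX|·|XY|·sin X, we get sin X = 2·area/(|ZX|·|XY|) ≈ 0.51100.
Taking the acute solution, ∠X ≈ 0.5363 rad.

∠X ≈ 0.536 rad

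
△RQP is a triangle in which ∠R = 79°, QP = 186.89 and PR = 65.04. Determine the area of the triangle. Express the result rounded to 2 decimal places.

6003.24

Law of sines: sin Q = PR·sin R/QP ≈ 0.34162.
Since QP ≥ PR, only the acute value applies: ∠Q ≈ 19.98°.
Then ∠P = 180° − ∠R − ∠Q ≈ 81.02°.
Law of sines gives RQ = QP·sin P/sin R ≈ 188.06.
Area = ½·QP·PR·sin P ≈ 6003.2.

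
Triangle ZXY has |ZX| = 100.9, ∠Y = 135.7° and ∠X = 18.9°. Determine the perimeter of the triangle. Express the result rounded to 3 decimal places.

perimeter ≈ 209.665

The third angle is ∠Z = 180° − ∠X − ∠Y = 25.40°.
Law of sines: |XY| = |ZX|·sin Z/sin Y ≈ 61.968.
Law of sines: |YZ| = |ZX|·sin X/sin Y ≈ 46.796.
Semiperimeter s = (61.968+46.796+100.9)/2 = 104.83.
Perimeter = 61.968 + 46.796 + 100.9 = 209.66.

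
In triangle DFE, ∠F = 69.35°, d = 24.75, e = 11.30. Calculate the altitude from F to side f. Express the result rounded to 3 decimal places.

By the law of cosines, f² = e² + d² − 2·e·d·cos F = 542.99, so f ≈ 23.302.
Area = ½·e·d·sin F ≈ 130.85.
The altitude from F has length 2·area/f ≈ 11.231.

h_F ≈ 11.231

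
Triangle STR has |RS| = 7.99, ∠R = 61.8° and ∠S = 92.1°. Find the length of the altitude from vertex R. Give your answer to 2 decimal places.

h_R ≈ 7.98

The third angle is ∠T = 180° − ∠R − ∠S = 26.10°.
Law of sines: |TR| = |RS|·sin S/sin T ≈ 18.149.
Law of sines: |ST| = |RS|·sin R/sin T ≈ 16.006.
Area = ½·|RS|·|TR|·sin R ≈ 63.901.
The altitude from R has length 2·area/|ST| ≈ 7.9846.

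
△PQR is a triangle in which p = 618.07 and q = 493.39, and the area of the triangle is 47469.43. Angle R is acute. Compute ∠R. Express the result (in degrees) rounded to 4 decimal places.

From area = ½·p·q·sin R, we get sin R = 2·area/(p·q) ≈ 0.31133.
Taking the acute solution, ∠R ≈ 18.14°.

∠R ≈ 18.1392°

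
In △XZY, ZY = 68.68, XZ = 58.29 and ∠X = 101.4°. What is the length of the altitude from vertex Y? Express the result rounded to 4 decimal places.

Law of sines: sin Y = XZ·sin X/ZY ≈ 0.83197.
Since ZY ≥ XZ, only the acute value applies: ∠Y ≈ 56.30°.
Then ∠Z = 180° − ∠X − ∠Y ≈ 22.30°.
Law of sines gives YX = ZY·sin Z/sin X ≈ 26.583.
Area = ½·ZY·XZ·sin Z ≈ 759.48.
The altitude from Y has length 2·area/XZ ≈ 26.059.

26.0587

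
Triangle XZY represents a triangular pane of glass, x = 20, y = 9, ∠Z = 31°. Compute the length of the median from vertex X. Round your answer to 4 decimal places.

m_X ≈ 5.1682

By the law of cosines, z² = y² + x² − 2·y·x·cos Z = 172.42, so z ≈ 13.131.
Median from X: ½√(2·z² + 2·y² − x²) ≈ 5.1682.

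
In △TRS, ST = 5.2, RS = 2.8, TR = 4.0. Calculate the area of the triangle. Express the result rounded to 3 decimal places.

Semiperimeter s = (2.8 + 5.2 + 4)/2 = 6.
Heron's formula: area = √(6·3.2·0.8·2) ≈ 5.5426.

area ≈ 5.543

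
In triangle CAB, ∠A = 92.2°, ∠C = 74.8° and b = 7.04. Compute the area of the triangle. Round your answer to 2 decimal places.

The third angle is ∠B = 180° − ∠C − ∠A = 13.00°.
Law of sines: c = b·sin C/sin B ≈ 30.201.
Law of sines: a = b·sin A/sin B ≈ 31.273.
Area = ½·b·c·sin A ≈ 106.23.

area ≈ 106.23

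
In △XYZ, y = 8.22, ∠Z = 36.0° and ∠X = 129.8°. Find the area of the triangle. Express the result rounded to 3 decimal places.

62.193

The third angle is ∠Y = 180° − ∠Z − ∠X = 14.20°.
Law of sines: x = y·sin X/sin Y ≈ 25.744.
Law of sines: z = y·sin Z/sin Y ≈ 19.696.
Area = ½·y·x·sin Z ≈ 62.193.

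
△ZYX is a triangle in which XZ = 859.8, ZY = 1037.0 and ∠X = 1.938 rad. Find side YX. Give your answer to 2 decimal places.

Law of sines: sin Y = XZ·sin X/ZY ≈ 0.77385.
Since ZY ≥ XZ, only the acute value applies: ∠Y ≈ 0.885 rad.
Then ∠Z = π − ∠X − ∠Y ≈ 0.319 rad.
Law of sines gives YX = ZY·sin Z/sin X ≈ 348.13.

348.13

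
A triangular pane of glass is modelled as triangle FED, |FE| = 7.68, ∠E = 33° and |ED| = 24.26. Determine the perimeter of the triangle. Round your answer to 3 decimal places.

perimeter ≈ 50.243

By the law of cosines, |DF|² = |FE|² + |ED|² − 2·|FE|·|ED|·cos E = 335.01, so |DF| ≈ 18.303.
Semiperimeter s = (24.26+18.303+7.68)/2 = 25.122.
Perimeter = 24.26 + 18.303 + 7.68 = 50.243.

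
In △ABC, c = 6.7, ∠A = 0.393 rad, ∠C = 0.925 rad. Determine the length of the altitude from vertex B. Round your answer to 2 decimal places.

The third angle is ∠B = π − ∠C − ∠A = 1.824 rad.
Law of sines: a = c·sin A/sin C ≈ 3.2128.
Law of sines: b = c·sin B/sin C ≈ 8.1228.
Area = ½·c·a·sin B ≈ 10.421.
The altitude from B has length 2·area/b ≈ 2.5658.

2.57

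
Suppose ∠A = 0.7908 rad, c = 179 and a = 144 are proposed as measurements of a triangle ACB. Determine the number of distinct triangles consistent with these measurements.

2

c·sin A = 179·sin(0.7908 rad) ≈ 127.3.
Since c sin A < a < c (127.3 < 144 < 179), two triangles exist.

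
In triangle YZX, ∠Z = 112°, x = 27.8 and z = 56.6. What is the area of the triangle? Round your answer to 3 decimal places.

area ≈ 515.207

Law of sines: sin X = x·sin Z/z ≈ 0.45540.
Since z ≥ x, only the acute value applies: ∠X ≈ 27.09°.
Then ∠Y = 180° − ∠Z − ∠X ≈ 40.91°.
Law of sines gives y = z·sin Y/sin Z ≈ 39.976.
Area = ½·z·x·sin Y ≈ 515.21.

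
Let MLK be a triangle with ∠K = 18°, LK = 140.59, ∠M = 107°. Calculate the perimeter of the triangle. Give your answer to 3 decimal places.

perimeter ≈ 306.446

The third angle is ∠L = 180° − ∠K − ∠M = 55.00°.
Law of sines: KM = LK·sin L/sin M ≈ 120.43.
Law of sines: ML = LK·sin K/sin M ≈ 45.43.
Semiperimeter s = (140.59+120.43+45.43)/2 = 153.22.
Perimeter = 140.59 + 120.43 + 45.43 = 306.45.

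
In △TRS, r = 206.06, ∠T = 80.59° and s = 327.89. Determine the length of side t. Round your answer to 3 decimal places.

357.602

By the law of cosines, t² = r² + s² − 2·r·s·cos T = 1.2788e+05, so t ≈ 357.6.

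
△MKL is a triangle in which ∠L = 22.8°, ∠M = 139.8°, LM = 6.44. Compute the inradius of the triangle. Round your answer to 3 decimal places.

The third angle is ∠K = 180° − ∠L − ∠M = 17.40°.
Law of sines: KL = LM·sin M/sin K ≈ 13.9.
Law of sines: MK = LM·sin L/sin K ≈ 8.3454.
Area = ½·LM·KL·sin L ≈ 17.345.
Semiperimeter s = (13.9+6.44+8.3454)/2 = 14.343.
Inradius = area/s = 17.345/14.343 ≈ 1.2093.

1.209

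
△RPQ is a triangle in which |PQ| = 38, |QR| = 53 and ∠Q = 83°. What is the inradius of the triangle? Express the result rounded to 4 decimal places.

13.1222

By the law of cosines, |RP|² = |PQ|² + |QR|² − 2·|PQ|·|QR|·cos Q = 3762.1, so |RP| ≈ 61.336.
Area = ½·|PQ|·|QR|·sin Q ≈ 999.49.
Semiperimeter s = (38+53+61.336)/2 = 76.168.
Inradius = area/s = 999.49/76.168 ≈ 13.122.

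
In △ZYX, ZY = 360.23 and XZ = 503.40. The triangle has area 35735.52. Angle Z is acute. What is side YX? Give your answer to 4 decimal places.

From area = ½·XZ·ZY·sin Z, we get sin Z = 2·area/(XZ·ZY) ≈ 0.39413.
Taking the acute solution, ∠Z ≈ 23.21°.
Law of cosines then gives YX ≈ 223.28.

223.2812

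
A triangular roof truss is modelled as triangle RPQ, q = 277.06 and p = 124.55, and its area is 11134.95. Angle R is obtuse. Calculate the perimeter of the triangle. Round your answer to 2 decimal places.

From area = ½·p·q·sin R, we get sin R = 2·area/(p·q) ≈ 0.64536.
Taking the obtuse solution, ∠R ≈ 139.81°.
Law of cosines then gives r ≈ 380.78.
Perimeter = 380.78 + 124.55 + 277.06 = 782.39.

perimeter ≈ 782.39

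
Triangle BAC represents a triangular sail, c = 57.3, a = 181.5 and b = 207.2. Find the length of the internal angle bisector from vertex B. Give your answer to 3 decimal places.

50.698

By the law of cosines, cos B = (a² + c² − b²) / (2·a·c) ≈ -0.32242, so ∠B ≈ 108.81°.
The bisector from B has length 2·a·c·cos(∠B/2)/(a+c) ≈ 50.698.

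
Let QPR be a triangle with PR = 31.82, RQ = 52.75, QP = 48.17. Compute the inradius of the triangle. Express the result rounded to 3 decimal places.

Semiperimeter s = (31.82 + 52.75 + 48.17)/2 = 66.37.
Heron's formula: area = √(66.37·34.55·13.62·18.2) ≈ 753.94.
Inradius = area/s = 753.94/66.37 ≈ 11.36.

11.360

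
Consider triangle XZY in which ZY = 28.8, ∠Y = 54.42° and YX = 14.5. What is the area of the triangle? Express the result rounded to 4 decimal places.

area ≈ 169.8179

Area = ½·ZY·YX·sin Y ≈ 169.82.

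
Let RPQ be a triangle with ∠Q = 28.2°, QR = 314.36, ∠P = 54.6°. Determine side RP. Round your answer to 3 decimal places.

The third angle is ∠R = 180° − ∠P − ∠Q = 97.20°.
Law of sines: RP = QR·sin Q/sin P ≈ 182.24.

182.243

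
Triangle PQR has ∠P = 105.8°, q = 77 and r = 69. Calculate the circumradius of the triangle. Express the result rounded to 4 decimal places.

By the law of cosines, p² = q² + r² − 2·q·r·cos P = 13583, so p ≈ 116.55.
Area = ½·q·r·sin P ≈ 2556.1.
Circumradius = p/(2 sin P) ≈ 60.562.

60.5617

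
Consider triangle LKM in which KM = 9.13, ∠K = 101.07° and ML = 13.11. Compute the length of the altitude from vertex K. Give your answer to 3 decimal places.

Law of sines: sin L = KM·sin K/ML ≈ 0.68346.
Since ML ≥ KM, only the acute value applies: ∠L ≈ 43.11°.
Then ∠M = 180° − ∠K − ∠L ≈ 35.82°.
Law of sines gives LK = ML·sin M/sin K ≈ 7.8171.
Area = ½·ML·KM·sin M ≈ 35.021.
The altitude from K has length 2·area/ML ≈ 5.3427.

5.343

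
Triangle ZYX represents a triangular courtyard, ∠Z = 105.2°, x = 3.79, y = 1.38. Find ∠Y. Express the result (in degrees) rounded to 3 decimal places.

By the law of cosines, z² = y² + x² − 2·y·x·cos Z = 19.011, so z ≈ 4.3602.
Law of cosines again: cos Y = (x² + z² − y²)/(2·x·z) ≈ 0.95221, so ∠Y ≈ 17.78°.

∠Y ≈ 17.784°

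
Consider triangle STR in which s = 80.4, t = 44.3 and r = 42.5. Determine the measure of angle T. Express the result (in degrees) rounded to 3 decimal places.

22.628

By the law of cosines, cos T = (r² + s² − t²) / (2·r·s) ≈ 0.92302, so ∠T ≈ 22.63°.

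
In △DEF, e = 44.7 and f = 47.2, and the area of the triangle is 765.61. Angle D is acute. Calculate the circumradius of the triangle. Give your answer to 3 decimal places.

25.059

From area = ½·e·f·sin D, we get sin D = 2·area/(e·f) ≈ 0.72575.
Taking the acute solution, ∠D ≈ 46.53°.
Law of cosines then gives d ≈ 36.373.
Circumradius = d/(2 sin D) ≈ 25.059.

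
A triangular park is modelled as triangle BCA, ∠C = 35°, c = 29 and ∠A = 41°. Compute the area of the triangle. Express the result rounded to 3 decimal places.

area ≈ 466.683

The third angle is ∠B = 180° − ∠C − ∠A = 104.00°.
Law of sines: b = c·sin B/sin C ≈ 49.058.
Law of sines: a = c·sin A/sin C ≈ 33.17.
Area = ½·c·b·sin A ≈ 466.68.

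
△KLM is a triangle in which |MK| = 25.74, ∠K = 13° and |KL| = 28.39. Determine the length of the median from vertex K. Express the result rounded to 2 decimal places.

By the law of cosines, |LM|² = |MK|² + |KL|² − 2·|MK|·|KL|·cos K = 44.481, so |LM| ≈ 6.6694.
Median from K: ½√(2·|MK|² + 2·|KL|² − |LM|²) ≈ 26.891.

m_K ≈ 26.89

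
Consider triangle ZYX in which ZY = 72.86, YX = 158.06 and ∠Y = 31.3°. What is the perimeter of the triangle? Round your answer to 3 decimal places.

perimeter ≈ 333.931

By the law of cosines, XZ² = ZY² + YX² − 2·ZY·YX·cos Y = 10611, so XZ ≈ 103.01.
Semiperimeter s = (158.06+103.01+72.86)/2 = 166.97.
Perimeter = 158.06 + 103.01 + 72.86 = 333.93.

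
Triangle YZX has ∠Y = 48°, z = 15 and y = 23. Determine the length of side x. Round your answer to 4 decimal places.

Law of sines: sin Z = z·sin Y/y ≈ 0.48466.
Since y ≥ z, only the acute value applies: ∠Z ≈ 28.99°.
Then ∠X = 180° − ∠Y − ∠Z ≈ 103.01°.
Law of sines gives x = y·sin X/sin Y ≈ 30.155.

30.1551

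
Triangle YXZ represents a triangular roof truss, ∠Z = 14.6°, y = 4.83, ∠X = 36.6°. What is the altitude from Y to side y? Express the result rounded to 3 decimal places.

The third angle is ∠Y = 180° − ∠X − ∠Z = 128.80°.
Law of sines: x = y·sin X/sin Y ≈ 3.6951.
Law of sines: z = y·sin Z/sin Y ≈ 1.5622.
Area = ½·y·x·sin Z ≈ 2.2494.
The altitude from Y has length 2·area/y ≈ 0.93143.

h_Y ≈ 0.931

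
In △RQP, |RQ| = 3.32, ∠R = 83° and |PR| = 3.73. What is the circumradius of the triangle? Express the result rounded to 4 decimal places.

2.3584

By the law of cosines, |QP|² = |PR|² + |RQ|² − 2·|PR|·|RQ|·cos R = 21.917, so |QP| ≈ 4.6816.
Area = ½·|PR|·|RQ|·sin R ≈ 6.1456.
Circumradius = |QP|/(2 sin R) ≈ 2.3584.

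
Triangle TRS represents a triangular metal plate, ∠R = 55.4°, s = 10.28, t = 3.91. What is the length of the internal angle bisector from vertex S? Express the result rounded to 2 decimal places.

By the law of cosines, r² = s² + t² − 2·s·t·cos R = 75.318, so r ≈ 8.6786.
Law of cosines again: cos S = (t² + r² − s²)/(2·t·r) ≈ -0.22209, so ∠S ≈ 102.83°.
The bisector from S has length 2·t·r·cos(∠S/2)/(t+r) ≈ 3.3622.

3.36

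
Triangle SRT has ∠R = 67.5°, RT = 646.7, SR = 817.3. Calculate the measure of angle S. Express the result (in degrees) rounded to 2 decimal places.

By the law of cosines, TS² = SR² + RT² − 2·SR·RT·cos R = 6.8167e+05, so TS ≈ 825.63.
Law of cosines again: cos S = (TS² + SR² − RT²)/(2·TS·SR) ≈ 0.69016, so ∠S ≈ 46.36°.

46.36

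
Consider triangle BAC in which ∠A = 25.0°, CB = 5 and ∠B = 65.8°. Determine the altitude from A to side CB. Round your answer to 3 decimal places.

The third angle is ∠C = 180° − ∠B − ∠A = 89.20°.
Law of sines: AC = CB·sin B/sin A ≈ 10.791.
Law of sines: BA = CB·sin C/sin A ≈ 11.83.
Area = ½·CB·AC·sin C ≈ 26.976.
The altitude from A has length 2·area/CB ≈ 10.79.

h_A ≈ 10.790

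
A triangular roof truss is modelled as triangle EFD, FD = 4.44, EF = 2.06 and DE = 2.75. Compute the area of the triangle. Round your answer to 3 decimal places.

Semiperimeter s = (4.44 + 2.75 + 2.06)/2 = 4.625.
Heron's formula: area = √(4.625·0.185·1.875·2.565) ≈ 2.0286.

2.029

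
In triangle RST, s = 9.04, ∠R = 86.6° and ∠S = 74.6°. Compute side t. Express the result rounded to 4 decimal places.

The third angle is ∠T = 180° − ∠R − ∠S = 18.80°.
Law of sines: t = s·sin T/sin S ≈ 3.0218.

3.0218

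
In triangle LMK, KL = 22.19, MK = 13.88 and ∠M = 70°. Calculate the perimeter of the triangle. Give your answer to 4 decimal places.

Law of sines: sin L = MK·sin M/KL ≈ 0.58778.
Since KL ≥ MK, only the acute value applies: ∠L ≈ 36.00°.
Then ∠K = 180° − ∠M − ∠L ≈ 74.00°.
Law of sines gives LM = KL·sin K/sin M ≈ 22.699.
Semiperimeter s = (13.88+22.19+22.699)/2 = 29.385.
Perimeter = 13.88 + 22.19 + 22.699 = 58.769.

58.7693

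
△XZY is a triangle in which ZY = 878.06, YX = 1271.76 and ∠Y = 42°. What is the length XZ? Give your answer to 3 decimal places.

By the law of cosines, XZ² = ZY² + YX² − 2·ZY·YX·cos Y = 7.2865e+05, so XZ ≈ 853.61.

853.610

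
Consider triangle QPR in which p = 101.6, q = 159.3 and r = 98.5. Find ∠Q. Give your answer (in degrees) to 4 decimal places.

105.5085

By the law of cosines, cos Q = (p² + r² − q²) / (2·p·r) ≈ -0.26738, so ∠Q ≈ 105.51°.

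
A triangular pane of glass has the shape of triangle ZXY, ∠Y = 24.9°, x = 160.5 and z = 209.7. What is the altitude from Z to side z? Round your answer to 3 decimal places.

By the law of cosines, y² = z² + x² − 2·z·x·cos Y = 8677.9, so y ≈ 93.155.
Area = ½·z·x·sin Y ≈ 7085.4.
The altitude from Z has length 2·area/z ≈ 67.576.

67.576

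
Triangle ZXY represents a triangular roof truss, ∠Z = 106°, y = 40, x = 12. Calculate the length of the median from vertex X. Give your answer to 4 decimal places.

42.0512

By the law of cosines, z² = x² + y² − 2·x·y·cos Z = 2008.6, so z ≈ 44.818.
Median from X: ½√(2·y² + 2·z² − x²) ≈ 42.051.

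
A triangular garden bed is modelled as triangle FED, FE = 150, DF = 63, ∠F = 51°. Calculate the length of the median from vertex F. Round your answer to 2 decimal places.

m_F ≈ 97.93

By the law of cosines, ED² = DF² + FE² − 2·DF·FE·cos F = 14575, so ED ≈ 120.73.
Median from F: ½√(2·DF² + 2·FE² − ED²) ≈ 97.933.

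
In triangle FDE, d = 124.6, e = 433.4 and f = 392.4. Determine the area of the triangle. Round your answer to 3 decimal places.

area ≈ 24013.059

Semiperimeter s = (392.4 + 124.6 + 433.4)/2 = 475.2.
Heron's formula: area = √(475.2·82.8·350.6·41.8) ≈ 24013.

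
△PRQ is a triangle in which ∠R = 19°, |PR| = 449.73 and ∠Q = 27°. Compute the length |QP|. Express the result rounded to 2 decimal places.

The third angle is ∠P = 180° − ∠R − ∠Q = 134.00°.
Law of sines: |QP| = |PR|·sin R/sin Q ≈ 322.51.

322.51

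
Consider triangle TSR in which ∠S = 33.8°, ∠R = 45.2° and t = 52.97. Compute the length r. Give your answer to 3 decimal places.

38.289

The third angle is ∠T = 180° − ∠S − ∠R = 101.00°.
Law of sines: r = t·sin R/sin T ≈ 38.289.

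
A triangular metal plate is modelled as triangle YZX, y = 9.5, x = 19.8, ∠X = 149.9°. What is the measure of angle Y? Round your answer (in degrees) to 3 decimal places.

Law of sines: sin Y = y·sin X/x ≈ 0.24062.
Since x ≥ y, only the acute value applies: ∠Y ≈ 13.92°.
Then ∠Z = 180° − ∠X − ∠Y ≈ 16.18°.

13.923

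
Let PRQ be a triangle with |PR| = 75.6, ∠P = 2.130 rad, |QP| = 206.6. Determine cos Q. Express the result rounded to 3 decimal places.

By the law of cosines, |RQ|² = |QP|² + |PR|² − 2·|QP|·|PR|·cos P = 64971, so |RQ| ≈ 254.89.
Law of cosines again: cos Q = (|RQ|² + |QP|² − |PR|²)/(2·|RQ|·|QP|) ≈ 0.96788, so ∠Q ≈ 0.254 rad.

cos Q ≈ 0.968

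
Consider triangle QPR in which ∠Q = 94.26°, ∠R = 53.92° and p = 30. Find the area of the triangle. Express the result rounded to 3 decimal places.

687.874

The third angle is ∠P = 180° − ∠R − ∠Q = 31.82°.
Law of sines: q = p·sin Q/sin P ≈ 56.742.
Law of sines: r = p·sin R/sin P ≈ 45.985.
Area = ½·p·q·sin R ≈ 687.87.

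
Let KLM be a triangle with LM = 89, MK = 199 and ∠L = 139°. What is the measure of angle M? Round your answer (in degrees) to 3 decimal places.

Law of sines: sin K = LM·sin L/MK ≈ 0.29341.
Since MK ≥ LM, only the acute value applies: ∠K ≈ 17.06°.
Then ∠M = 180° − ∠L − ∠K ≈ 23.94°.

∠M ≈ 23.938°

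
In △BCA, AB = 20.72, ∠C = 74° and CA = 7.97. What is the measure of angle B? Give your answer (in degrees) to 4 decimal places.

21.7003

Law of sines: sin B = CA·sin C/AB ≈ 0.36975.
Since AB ≥ CA, only the acute value applies: ∠B ≈ 21.70°.
Then ∠A = 180° − ∠C − ∠B ≈ 84.30°.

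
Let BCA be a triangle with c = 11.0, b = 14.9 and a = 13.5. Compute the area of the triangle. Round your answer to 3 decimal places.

71.418

Semiperimeter s = (14.9 + 11 + 13.5)/2 = 19.7.
Heron's formula: area = √(19.7·4.8·8.7·6.2) ≈ 71.418.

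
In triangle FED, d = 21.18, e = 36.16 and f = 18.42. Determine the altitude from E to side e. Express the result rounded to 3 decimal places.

Semiperimeter s = (18.42 + 36.16 + 21.18)/2 = 37.88.
Heron's formula: area = √(37.88·19.46·1.72·16.7) ≈ 145.51.
The altitude from E has length 2·area/e ≈ 8.0482.

h_E ≈ 8.048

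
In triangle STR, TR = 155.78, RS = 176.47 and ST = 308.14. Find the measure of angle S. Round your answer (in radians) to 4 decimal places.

By the law of cosines, cos S = (RS² + ST² − TR²) / (2·RS·ST) ≈ 0.93627, so ∠S ≈ 0.359 rad.

∠S ≈ 0.3589 rad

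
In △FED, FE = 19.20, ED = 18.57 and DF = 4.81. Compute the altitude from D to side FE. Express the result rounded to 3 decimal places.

Semiperimeter s = (18.57 + 4.81 + 19.2)/2 = 21.29.
Heron's formula: area = √(21.29·2.72·16.48·2.09) ≈ 44.661.
The altitude from D has length 2·area/FE ≈ 4.6521.

4.652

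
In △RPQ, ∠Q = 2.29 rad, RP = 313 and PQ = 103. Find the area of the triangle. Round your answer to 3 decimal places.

Law of sines: sin R = PQ·sin Q/RP ≈ 0.24757.
Since RP ≥ PQ, only the acute value applies: ∠R ≈ 0.250 rad.
Then ∠P = π − ∠Q − ∠R ≈ 0.601 rad.
Law of sines gives QR = RP·sin P/sin Q ≈ 235.4.
Area = ½·RP·PQ·sin P ≈ 9120.6.

area ≈ 9120.626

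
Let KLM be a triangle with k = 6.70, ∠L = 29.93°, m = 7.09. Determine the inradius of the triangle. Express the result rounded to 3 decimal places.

r ≈ 1.364

By the law of cosines, l² = m² + k² − 2·m·k·cos L = 12.823, so l ≈ 3.5809.
Area = ½·m·k·sin L ≈ 11.851.
Semiperimeter s = (6.7+3.5809+7.09)/2 = 8.6854.
Inradius = area/s = 11.851/8.6854 ≈ 1.3644.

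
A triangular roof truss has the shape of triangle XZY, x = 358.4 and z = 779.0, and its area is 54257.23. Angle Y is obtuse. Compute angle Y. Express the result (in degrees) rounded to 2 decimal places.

157.13

From area = ½·x·z·sin Y, we get sin Y = 2·area/(x·z) ≈ 0.38867.
Taking the obtuse solution, ∠Y ≈ 157.13°.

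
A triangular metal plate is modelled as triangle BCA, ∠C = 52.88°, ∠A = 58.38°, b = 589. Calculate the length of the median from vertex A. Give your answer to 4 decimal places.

m_A ≈ 477.5269

The third angle is ∠B = 180° − ∠C − ∠A = 68.74°.
Law of sines: c = b·sin C/sin B ≈ 503.95.
Law of sines: a = b·sin A/sin B ≈ 538.19.
Median from A: ½√(2·b² + 2·c² − a²) ≈ 477.53.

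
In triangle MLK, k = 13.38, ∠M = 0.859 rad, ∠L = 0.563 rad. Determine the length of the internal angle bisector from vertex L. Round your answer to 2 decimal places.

The third angle is ∠K = π − ∠M − ∠L = 1.720 rad.
Law of sines: m = k·sin M/sin K ≈ 10.244.
Law of sines: l = k·sin L/sin K ≈ 7.221.
The bisector from L has length 2·k·m·cos(∠L/2)/(k+m) ≈ 11.147.

t_L ≈ 11.15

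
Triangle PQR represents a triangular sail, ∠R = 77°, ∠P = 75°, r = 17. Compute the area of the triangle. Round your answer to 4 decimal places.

The third angle is ∠Q = 180° − ∠R − ∠P = 28.00°.
Law of sines: p = r·sin P/sin R ≈ 16.853.
Law of sines: q = r·sin Q/sin R ≈ 8.191.
Area = ½·r·p·sin Q ≈ 67.251.

67.2507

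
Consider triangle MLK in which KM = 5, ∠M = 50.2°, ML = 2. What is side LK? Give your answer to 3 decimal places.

By the law of cosines, LK² = KM² + ML² − 2·KM·ML·cos M = 16.198, so LK ≈ 4.0246.

4.025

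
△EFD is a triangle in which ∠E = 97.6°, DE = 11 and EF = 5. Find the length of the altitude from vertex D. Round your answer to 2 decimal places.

h_D ≈ 10.90

By the law of cosines, FD² = DE² + EF² − 2·DE·EF·cos E = 160.55, so FD ≈ 12.671.
Area = ½·DE·EF·sin E ≈ 27.258.
The altitude from D has length 2·area/EF ≈ 10.903.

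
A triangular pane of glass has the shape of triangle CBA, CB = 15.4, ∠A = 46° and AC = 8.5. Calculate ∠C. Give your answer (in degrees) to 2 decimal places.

Law of sines: sin B = AC·sin A/CB ≈ 0.39704.
Since CB ≥ AC, only the acute value applies: ∠B ≈ 23.39°.
Then ∠C = 180° − ∠A − ∠B ≈ 110.61°.

∠C ≈ 110.61°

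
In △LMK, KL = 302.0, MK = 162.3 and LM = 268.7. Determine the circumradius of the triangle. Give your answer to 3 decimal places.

By the law of cosines, cos L = (KL² + LM² − MK²) / (2·KL·LM) ≈ 0.84453, so ∠L ≈ 32.38°.
Circumradius = MK/(2 sin L) ≈ 151.54.

R ≈ 151.537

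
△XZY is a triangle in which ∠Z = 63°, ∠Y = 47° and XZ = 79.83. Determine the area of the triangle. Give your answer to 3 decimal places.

area ≈ 3647.888

The third angle is ∠X = 180° − ∠Z − ∠Y = 70.00°.
Law of sines: ZY = XZ·sin X/sin Y ≈ 102.57.
Law of sines: YX = XZ·sin Z/sin Y ≈ 97.257.
Area = ½·XZ·ZY·sin Z ≈ 3647.9.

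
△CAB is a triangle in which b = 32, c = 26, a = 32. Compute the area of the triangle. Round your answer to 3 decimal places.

Semiperimeter s = (26 + 32 + 32)/2 = 45.
Heron's formula: area = √(45·19·13·13) ≈ 380.12.

area ≈ 380.125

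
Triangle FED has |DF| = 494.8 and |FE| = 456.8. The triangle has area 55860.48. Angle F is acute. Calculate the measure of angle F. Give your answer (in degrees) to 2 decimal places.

From area = ½·|DF|·|FE|·sin F, we get sin F = 2·area/(|DF|·|FE|) ≈ 0.49429.
Taking the acute solution, ∠F ≈ 29.62°.

∠F ≈ 29.62°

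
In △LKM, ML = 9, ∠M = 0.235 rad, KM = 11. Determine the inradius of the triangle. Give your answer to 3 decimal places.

0.999

By the law of cosines, LK² = KM² + ML² − 2·KM·ML·cos M = 9.4422, so LK ≈ 3.0728.
Area = ½·KM·ML·sin M ≈ 11.526.
Semiperimeter s = (11+9+3.0728)/2 = 11.536.
Inradius = area/s = 11.526/11.536 ≈ 0.99907.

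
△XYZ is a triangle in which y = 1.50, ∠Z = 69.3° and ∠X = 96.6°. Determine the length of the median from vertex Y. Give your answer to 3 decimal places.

m_Y ≈ 5.893

The third angle is ∠Y = 180° − ∠Z − ∠X = 14.10°.
Law of sines: x = y·sin X/sin Y ≈ 6.1165.
Law of sines: z = y·sin Z/sin Y ≈ 5.7598.
Median from Y: ½√(2·z² + 2·x² − y²) ≈ 5.8933.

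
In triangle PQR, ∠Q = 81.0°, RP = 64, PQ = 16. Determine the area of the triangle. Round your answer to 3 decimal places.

509.815

Law of sines: sin R = PQ·sin Q/RP ≈ 0.24692.
Since RP ≥ PQ, only the acute value applies: ∠R ≈ 14.30°.
Then ∠P = 180° − ∠Q − ∠R ≈ 84.70°.
Law of sines gives QR = RP·sin P/sin Q ≈ 64.521.
Area = ½·RP·PQ·sin P ≈ 509.81.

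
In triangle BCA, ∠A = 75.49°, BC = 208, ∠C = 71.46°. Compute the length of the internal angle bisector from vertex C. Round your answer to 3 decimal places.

The third angle is ∠B = 180° − ∠C − ∠A = 33.05°.
Law of sines: CA = BC·sin B/sin A ≈ 117.17.
Law of sines: AB = BC·sin C/sin A ≈ 203.7.
The bisector from C has length 2·BC·CA·cos(∠C/2)/(BC+CA) ≈ 121.69.

t_C ≈ 121.688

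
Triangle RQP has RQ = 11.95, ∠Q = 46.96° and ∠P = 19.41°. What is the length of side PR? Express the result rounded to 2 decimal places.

The third angle is ∠R = 180° − ∠Q − ∠P = 113.63°.
Law of sines: PR = RQ·sin Q/sin P ≈ 26.281.

26.28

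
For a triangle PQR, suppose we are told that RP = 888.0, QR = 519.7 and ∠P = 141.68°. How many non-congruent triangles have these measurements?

RP·sin P = 888.0·sin(141.68°) ≈ 550.6.
Since ∠P is not acute, a triangle exists only if QR > RP; here QR ≤ RP, so there is no triangle.

0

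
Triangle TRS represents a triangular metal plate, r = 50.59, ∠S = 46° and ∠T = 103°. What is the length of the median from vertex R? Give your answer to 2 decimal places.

The third angle is ∠R = 180° − ∠S − ∠T = 31.00°.
Law of sines: t = r·sin T/sin R ≈ 95.708.
Law of sines: s = r·sin S/sin R ≈ 70.658.
Median from R: ½√(2·s² + 2·t² − r²) ≈ 80.227.

80.23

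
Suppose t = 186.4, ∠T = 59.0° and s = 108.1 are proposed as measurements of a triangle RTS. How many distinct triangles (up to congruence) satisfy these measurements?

s·sin T = 108.1·sin(59.0°) ≈ 92.66.
Since t ≥ s, exactly one triangle exists.

1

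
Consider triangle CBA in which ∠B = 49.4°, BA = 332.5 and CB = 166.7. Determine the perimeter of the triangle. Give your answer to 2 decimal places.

By the law of cosines, AC² = CB² + BA² − 2·CB·BA·cos B = 66203, so AC ≈ 257.3.
Semiperimeter s = (332.5+257.3+166.7)/2 = 378.25.
Perimeter = 332.5 + 257.3 + 166.7 = 756.5.

perimeter ≈ 756.50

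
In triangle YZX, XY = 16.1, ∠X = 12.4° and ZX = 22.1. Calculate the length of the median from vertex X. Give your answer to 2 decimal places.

By the law of cosines, YZ² = ZX² + XY² − 2·ZX·XY·cos X = 52.6, so YZ ≈ 7.2526.
Median from X: ½√(2·ZX² + 2·XY² − YZ²) ≈ 18.991.

m_X ≈ 18.99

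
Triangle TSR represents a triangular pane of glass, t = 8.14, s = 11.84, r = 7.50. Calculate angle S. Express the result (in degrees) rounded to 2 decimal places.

By the law of cosines, cos S = (r² + t² − s²) / (2·r·t) ≈ -0.14477, so ∠S ≈ 98.32°.

∠S ≈ 98.32°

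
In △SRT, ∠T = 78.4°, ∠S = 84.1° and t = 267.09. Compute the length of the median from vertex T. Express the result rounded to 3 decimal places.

The third angle is ∠R = 180° − ∠T − ∠S = 17.50°.
Law of sines: s = t·sin S/sin T ≈ 271.21.
Law of sines: r = t·sin R/sin T ≈ 81.99.
Median from T: ½√(2·s² + 2·r² − t²) ≈ 149.35.

m_T ≈ 149.351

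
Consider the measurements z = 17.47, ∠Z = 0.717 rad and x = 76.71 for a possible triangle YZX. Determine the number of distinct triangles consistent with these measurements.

x·sin Z = 76.71·sin(0.717 rad) ≈ 50.41.
Since z = 17.47 < 50.41 = x sin Z, no triangle exists.

0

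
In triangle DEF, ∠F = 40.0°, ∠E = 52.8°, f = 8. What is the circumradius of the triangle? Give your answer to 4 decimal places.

The third angle is ∠D = 180° − ∠E − ∠F = 87.20°.
Law of sines: d = f·sin D/sin F ≈ 12.431.
Law of sines: e = f·sin E/sin F ≈ 9.9134.
Circumradius = f/(2 sin F) ≈ 6.2229.

6.2229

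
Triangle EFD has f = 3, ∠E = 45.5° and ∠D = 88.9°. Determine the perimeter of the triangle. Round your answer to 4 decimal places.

The third angle is ∠F = 180° − ∠D − ∠E = 45.60°.
Law of sines: e = f·sin E/sin F ≈ 2.9949.
Law of sines: d = f·sin D/sin F ≈ 4.1981.
Semiperimeter s = (2.9949+3+4.1981)/2 = 5.0965.
Perimeter = 2.9949 + 3 + 4.1981 = 10.193.

perimeter ≈ 10.1930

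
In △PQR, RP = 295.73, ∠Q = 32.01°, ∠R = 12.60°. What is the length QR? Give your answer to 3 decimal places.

The third angle is ∠P = 180° − ∠Q − ∠R = 135.39°.
Law of sines: QR = RP·sin P/sin Q ≈ 391.81.

391.808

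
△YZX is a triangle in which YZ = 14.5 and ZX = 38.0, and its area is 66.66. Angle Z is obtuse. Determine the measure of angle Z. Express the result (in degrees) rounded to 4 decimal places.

∠Z ≈ 165.9977°

From area = ½·YZ·ZX·sin Z, we get sin Z = 2·area/(YZ·ZX) ≈ 0.24196.
Taking the obtuse solution, ∠Z ≈ 166.00°.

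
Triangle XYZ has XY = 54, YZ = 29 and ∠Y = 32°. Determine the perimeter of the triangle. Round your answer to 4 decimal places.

By the law of cosines, ZX² = XY² + YZ² − 2·XY·YZ·cos Y = 1100.9, so ZX ≈ 33.18.
Semiperimeter s = (29+33.18+54)/2 = 58.09.
Perimeter = 29 + 33.18 + 54 = 116.18.

116.1800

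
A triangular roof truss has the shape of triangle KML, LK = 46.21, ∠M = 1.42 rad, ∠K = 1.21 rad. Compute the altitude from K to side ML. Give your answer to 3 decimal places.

The third angle is ∠L = π − ∠K − ∠M = 0.512 rad.
Law of sines: ML = LK·sin K/sin M ≈ 43.731.
Law of sines: KM = LK·sin L/sin M ≈ 22.883.
Area = ½·LK·ML·sin L ≈ 494.66.
The altitude from K has length 2·area/ML ≈ 22.623.

h_K ≈ 22.623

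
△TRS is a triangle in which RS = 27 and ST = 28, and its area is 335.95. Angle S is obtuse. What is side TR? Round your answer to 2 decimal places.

46.97

From area = ½·RS·ST·sin S, we get sin S = 2·area/(RS·ST) ≈ 0.88876.
Taking the obtuse solution, ∠S ≈ 117.28°.
Law of cosines then gives TR ≈ 46.969.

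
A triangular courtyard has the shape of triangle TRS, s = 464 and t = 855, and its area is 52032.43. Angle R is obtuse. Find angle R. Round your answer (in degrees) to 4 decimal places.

From area = ½·s·t·sin R, we get sin R = 2·area/(s·t) ≈ 0.26231.
Taking the obtuse solution, ∠R ≈ 164.79°.

∠R ≈ 164.7926°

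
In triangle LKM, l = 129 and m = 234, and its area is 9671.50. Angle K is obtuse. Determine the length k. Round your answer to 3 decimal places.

343.140

From area = ½·m·l·sin K, we get sin K = 2·area/(m·l) ≈ 0.64079.
Taking the obtuse solution, ∠K ≈ 140.15°.
Law of cosines then gives k ≈ 343.14.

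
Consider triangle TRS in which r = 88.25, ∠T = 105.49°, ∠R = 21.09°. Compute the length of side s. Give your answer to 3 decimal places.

196.944

The third angle is ∠S = 180° − ∠T − ∠R = 53.42°.
Law of sines: s = r·sin S/sin R ≈ 196.94.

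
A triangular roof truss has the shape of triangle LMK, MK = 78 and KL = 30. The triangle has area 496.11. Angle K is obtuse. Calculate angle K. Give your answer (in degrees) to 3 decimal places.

∠K ≈ 154.911°

From area = ½·MK·KL·sin K, we get sin K = 2·area/(MK·KL) ≈ 0.42403.
Taking the obtuse solution, ∠K ≈ 154.91°.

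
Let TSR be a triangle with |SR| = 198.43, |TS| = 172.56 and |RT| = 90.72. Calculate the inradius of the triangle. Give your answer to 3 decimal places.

33.873

Semiperimeter s = (198.43 + 90.72 + 172.56)/2 = 230.85.
Heron's formula: area = √(230.85·32.425·140.13·58.295) ≈ 7819.9.
Inradius = area/s = 7819.9/230.85 ≈ 33.873.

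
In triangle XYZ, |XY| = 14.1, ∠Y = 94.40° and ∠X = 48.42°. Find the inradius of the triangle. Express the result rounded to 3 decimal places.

4.476

The third angle is ∠Z = 180° − ∠X − ∠Y = 37.18°.
Law of sines: |YZ| = |XY|·sin X/sin Z ≈ 17.453.
Law of sines: |ZX| = |XY|·sin Y/sin Z ≈ 23.263.
Area = ½·|XY|·|YZ|·sin Y ≈ 122.68.
Semiperimeter s = (17.453+23.263+14.1)/2 = 27.408.
Inradius = area/s = 122.68/27.408 ≈ 4.4761.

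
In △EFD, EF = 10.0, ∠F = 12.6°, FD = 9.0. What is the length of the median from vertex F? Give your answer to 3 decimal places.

m_F ≈ 9.443

By the law of cosines, DE² = EF² + FD² − 2·EF·FD·cos F = 5.335, so DE ≈ 2.3098.
Median from F: ½√(2·EF² + 2·FD² − DE²) ≈ 9.4428.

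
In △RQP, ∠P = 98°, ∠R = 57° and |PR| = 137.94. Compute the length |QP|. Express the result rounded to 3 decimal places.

273.737

The third angle is ∠Q = 180° − ∠P − ∠R = 25.00°.
Law of sines: |QP| = |PR|·sin R/sin Q ≈ 273.74.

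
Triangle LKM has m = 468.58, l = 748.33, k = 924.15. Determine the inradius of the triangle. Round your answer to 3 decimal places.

162.849

Semiperimeter s = (748.33 + 924.15 + 468.58)/2 = 1070.5.
Heron's formula: area = √(1070.5·322.2·146.38·601.95) ≈ 1.7433e+05.
Inradius = area/s = 1.7433e+05/1070.5 ≈ 162.85.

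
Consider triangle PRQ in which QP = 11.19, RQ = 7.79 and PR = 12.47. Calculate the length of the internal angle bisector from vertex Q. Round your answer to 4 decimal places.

t_Q ≈ 7.0386

By the law of cosines, cos Q = (RQ² + QP² − PR²) / (2·RQ·QP) ≈ 0.17437, so ∠Q ≈ 79.96°.
The bisector from Q has length 2·RQ·QP·cos(∠Q/2)/(RQ+QP) ≈ 7.0386.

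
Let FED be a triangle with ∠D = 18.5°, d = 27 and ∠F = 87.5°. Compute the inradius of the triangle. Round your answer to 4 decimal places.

11.3844

The third angle is ∠E = 180° − ∠D − ∠F = 74.00°.
Law of sines: f = d·sin F/sin D ≈ 85.011.
Law of sines: e = d·sin E/sin D ≈ 81.795.
Area = ½·d·f·sin E ≈ 1103.2.
Semiperimeter s = (85.011+81.795+27)/2 = 96.903.
Inradius = area/s = 1103.2/96.903 ≈ 11.384.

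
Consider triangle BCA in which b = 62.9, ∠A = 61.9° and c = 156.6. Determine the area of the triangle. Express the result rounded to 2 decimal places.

4344.54

Area = ½·b·c·sin A ≈ 4344.5.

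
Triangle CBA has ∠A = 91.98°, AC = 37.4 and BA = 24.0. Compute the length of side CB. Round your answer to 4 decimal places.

By the law of cosines, CB² = BA² + AC² − 2·BA·AC·cos A = 2036.8, so CB ≈ 45.131.

45.1308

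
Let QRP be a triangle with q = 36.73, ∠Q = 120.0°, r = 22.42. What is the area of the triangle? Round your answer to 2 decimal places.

Law of sines: sin R = r·sin Q/q ≈ 0.52862.
Since q ≥ r, only the acute value applies: ∠R ≈ 31.91°.
Then ∠P = 180° − ∠Q − ∠R ≈ 28.09°.
Law of sines gives p = q·sin P/sin Q ≈ 19.969.
Area = ½·q·r·sin P ≈ 193.86.

193.86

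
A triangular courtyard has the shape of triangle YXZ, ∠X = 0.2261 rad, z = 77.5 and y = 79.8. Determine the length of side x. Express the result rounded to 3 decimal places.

By the law of cosines, x² = z² + y² − 2·z·y·cos X = 320.1, so x ≈ 17.891.

17.891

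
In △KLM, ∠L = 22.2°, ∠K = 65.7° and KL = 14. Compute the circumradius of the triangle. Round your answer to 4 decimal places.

R ≈ 7.0047

The third angle is ∠M = 180° − ∠K − ∠L = 92.10°.
Law of sines: LM = KL·sin K/sin M ≈ 12.768.
Law of sines: MK = KL·sin L/sin M ≈ 5.2933.
Circumradius = KL/(2 sin M) ≈ 7.0047.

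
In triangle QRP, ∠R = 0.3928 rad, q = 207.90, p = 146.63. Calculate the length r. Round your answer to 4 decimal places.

By the law of cosines, r² = p² + q² − 2·p·q·cos R = 8397.3, so r ≈ 91.637.

91.6370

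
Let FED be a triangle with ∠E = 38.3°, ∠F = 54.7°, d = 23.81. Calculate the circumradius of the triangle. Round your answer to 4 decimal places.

The third angle is ∠D = 180° − ∠F − ∠E = 87.00°.
Law of sines: f = d·sin F/sin D ≈ 19.459.
Law of sines: e = d·sin E/sin D ≈ 14.777.
Circumradius = d/(2 sin D) ≈ 11.921.

11.9213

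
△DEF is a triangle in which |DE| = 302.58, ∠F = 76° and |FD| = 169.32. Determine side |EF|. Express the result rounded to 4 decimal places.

Law of sines: sin E = |FD|·sin F/|DE| ≈ 0.54297.
Since |DE| ≥ |FD|, only the acute value applies: ∠E ≈ 32.89°.
Then ∠D = 180° − ∠F − ∠E ≈ 71.11°.
Law of sines gives |EF| = |DE|·sin D/sin F ≈ 295.06.

295.0553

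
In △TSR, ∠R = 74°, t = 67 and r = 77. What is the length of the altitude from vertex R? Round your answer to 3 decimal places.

Law of sines: sin T = t·sin R/r ≈ 0.83642.
Since r ≥ t, only the acute value applies: ∠T ≈ 56.76°.
Then ∠S = 180° − ∠R − ∠T ≈ 49.24°.
Law of sines gives s = r·sin S/sin R ≈ 60.67.
Area = ½·r·t·sin S ≈ 1953.7.
The altitude from R has length 2·area/r ≈ 50.746.

50.746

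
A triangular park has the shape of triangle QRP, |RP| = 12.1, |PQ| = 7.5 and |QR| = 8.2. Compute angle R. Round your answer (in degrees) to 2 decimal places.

37.52

By the law of cosines, cos R = (|QR|² + |RP|² − |PQ|²) / (2·|QR|·|RP|) ≈ 0.79319, so ∠R ≈ 37.52°.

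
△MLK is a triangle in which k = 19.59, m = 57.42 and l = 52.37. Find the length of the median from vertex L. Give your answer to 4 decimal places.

Median from L: ½√(2·k² + 2·m² − l²) ≈ 33.982.

m_L ≈ 33.9817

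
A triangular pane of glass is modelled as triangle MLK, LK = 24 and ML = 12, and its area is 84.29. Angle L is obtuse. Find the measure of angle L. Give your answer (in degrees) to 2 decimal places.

From area = ½·ML·LK·sin L, we get sin L = 2·area/(ML·LK) ≈ 0.58535.
Taking the obtuse solution, ∠L ≈ 144.17°.

144.17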